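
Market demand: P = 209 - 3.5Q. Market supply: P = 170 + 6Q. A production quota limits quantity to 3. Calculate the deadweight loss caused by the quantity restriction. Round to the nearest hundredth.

5.80

Unrestricted equilibrium: Q* = (209 - 170)/(3.5 + 6) = 4.1053.
At Q = 3 the demand price is 209 - 3.5(3) = 198.5 and the supply price is 170 + 6(3) = 188.
DWL = (1/2)(gap between curves at 3) x (Q* - 3) = (1/2)(10.5)(1.1053) = 5.8026.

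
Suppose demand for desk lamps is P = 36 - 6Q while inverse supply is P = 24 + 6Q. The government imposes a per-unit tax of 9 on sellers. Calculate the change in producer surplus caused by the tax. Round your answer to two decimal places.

-2.81

Without the tax, 36 - 6Q = 24 + 6Q so Q* = 1 and P* = 30.
A tax on sellers shifts supply up by 9: 36 - 6Q = 24 + 6Q + 9, so Q_t = 0.25. Buyers pay P_b = 34.5; sellers receive P_s = P_b - 9 = 25.5.
Producers lose the trapezoid between P_s and P* out to Q_t plus the triangle from Q_t to Q*: change in PS = 0.1875 - 3 = -2.8125.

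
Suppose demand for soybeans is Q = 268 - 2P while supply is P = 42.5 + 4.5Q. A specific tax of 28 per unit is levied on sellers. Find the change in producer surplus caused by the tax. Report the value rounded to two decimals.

-390.60

Rewriting demand in inverse form: P = 134 - 0.5Q.
Without the tax, 134 - 0.5Q = 42.5 + 4.5Q so Q* = 18.3 and P* = 124.85.
A tax on sellers shifts supply up by 28: 134 - 0.5Q = 42.5 + 4.5Q + 28, so Q_t = 12.7. Buyers pay P_b = 127.65; sellers receive P_s = P_b - 28 = 99.65.
PS falls from (1/2)(18.3)(82.35) = 753.5025 to (1/2)(12.7)(57.15) = 362.9025, a change of -390.6.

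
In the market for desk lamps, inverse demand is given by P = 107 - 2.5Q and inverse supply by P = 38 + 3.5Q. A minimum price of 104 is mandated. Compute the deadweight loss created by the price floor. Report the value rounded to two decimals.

318.27

Without the control, 107 - 2.5Q = 38 + 3.5Q so Q* = 11.5 and P* = 78.25.
At the floor price 104, quantity demanded is (107 - 104)/2.5 = 1.2; demand is the short side, so Q = 1.2 trades at P = 104.
At Q = 1.2 the demand price is 104 and the supply price is 42.2. Deadweight loss is the triangle between the curves from 1.2 to 11.5: (1/2)(104 - 42.2)(11.5 - 1.2) = 318.27.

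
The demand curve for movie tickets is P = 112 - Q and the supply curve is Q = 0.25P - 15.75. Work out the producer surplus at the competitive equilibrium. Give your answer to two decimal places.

192.08

Rewriting supply in inverse form: P = 63 + 4Q.
Setting demand equal to supply, 49 = 5Q, so Q* = 9.8 and P* = 102.2.
The supply curve's price intercept is 63, so PS = (1/2)(Q*)(P* - 63) = (1/2)(9.8)(39.2) = 192.08.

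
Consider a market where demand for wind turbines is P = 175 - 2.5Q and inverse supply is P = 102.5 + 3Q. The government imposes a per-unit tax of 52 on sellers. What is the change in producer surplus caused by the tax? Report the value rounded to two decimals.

-239.80

Pre-tax equilibrium: 175 - 2.5Q = 102.5 + 3Q gives Q* = 13.1818, P* = 142.0455.
A tax on sellers shifts supply up by 52: 175 - 2.5Q = 102.5 + 3Q + 52, so Q_t = 3.7273. Buyers pay P_b = 165.6818; sellers receive P_s = P_b - 52 = 113.6818.
PS falls from (1/2)(13.1818)(39.5455) = 260.6405 to (1/2)(3.7273)(11.1818) = 20.8388, a change of -239.8017.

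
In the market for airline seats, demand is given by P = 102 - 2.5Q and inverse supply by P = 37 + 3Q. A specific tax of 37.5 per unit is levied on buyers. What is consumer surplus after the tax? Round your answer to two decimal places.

31.25

Pre-tax equilibrium: 102 - 2.5Q = 37 + 3Q gives Q* = 11.8182, P* = 72.4545.
A tax on buyers shifts demand down by 37.5: (102 - 37.5) - 2.5Q = 37 + 3Q, so Q_t = 5. Buyers pay P_b = 89.5; sellers receive P_s = P_b - 37.5 = 52.
CS = (1/2)(Q_t)(102 - P_b) = (1/2)(5)(12.5) = 31.25.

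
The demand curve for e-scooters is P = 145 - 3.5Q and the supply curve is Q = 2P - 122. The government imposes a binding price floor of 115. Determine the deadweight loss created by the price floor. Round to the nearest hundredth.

Rewriting supply in inverse form: P = 61 + 0.5Q.
Without the control, 145 - 3.5Q = 61 + 0.5Q so Q* = 21 and P* = 71.5.
At P = 115, buyers demand (145 - 115)/3.5 = 8.5714 while sellers would supply more, so the quantity traded is 8.5714 at price 115.
The lost-trades triangle has base Q* - 8.5714 = 12.4286 and height equal to the gap between the curves at Q = 8.5714, which is 115 - 65.2857 = 49.7143. DWL = (1/2)(12.4286)(49.7143) = 308.9388.

308.94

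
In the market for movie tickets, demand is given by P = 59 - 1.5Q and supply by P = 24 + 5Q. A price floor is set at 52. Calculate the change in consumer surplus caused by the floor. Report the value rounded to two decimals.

Free-market equilibrium: 59 - 1.5Q = 24 + 5Q gives Q* = 5.3846, P* = 50.9231.
At the floor price 52, quantity demanded is (59 - 52)/1.5 = 4.6667; demand is the short side, so Q = 4.6667 trades at P = 52.
CS goes from (1/2)(5.3846)(8.0769) = 21.7456 to 16.3333 (computed as (59 - 52)(4.6667) - (1/2)(1.5)(4.6667)^2), a change of -5.4122.

-5.41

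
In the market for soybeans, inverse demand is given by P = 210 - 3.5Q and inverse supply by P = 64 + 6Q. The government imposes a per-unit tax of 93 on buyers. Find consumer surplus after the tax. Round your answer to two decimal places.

Pre-tax equilibrium: 210 - 3.5Q = 64 + 6Q gives Q* = 15.3684, P* = 156.2105.
A tax on buyers shifts demand down by 93: (210 - 93) - 3.5Q = 64 + 6Q, so Q_t = 5.5789. Buyers pay P_b = 190.4737; sellers receive P_s = P_b - 93 = 97.4737.
Consumer surplus is the triangle under demand above P_b: (1/2)(5.5789)(210 - 190.4737) = 54.4681.

54.47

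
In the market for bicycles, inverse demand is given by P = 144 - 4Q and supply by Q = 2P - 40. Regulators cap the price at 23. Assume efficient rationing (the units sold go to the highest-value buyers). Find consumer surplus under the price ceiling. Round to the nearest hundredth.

654.00

Rewriting supply in inverse form: P = 20 + 0.5Q.
Free-market equilibrium: 144 - 4Q = 20 + 0.5Q gives Q* = 27.5556, P* = 33.7778.
At P = 23, sellers supply (23 - 20)/0.5 = 6 while buyers want more, so the quantity traded is 6 at price 23.
The demand price at Q = 6 is 120. CS is the trapezoid between demand and 23 over [0, 6]: (1/2)[(144 - 23) + (120 - 23)](6) = 654.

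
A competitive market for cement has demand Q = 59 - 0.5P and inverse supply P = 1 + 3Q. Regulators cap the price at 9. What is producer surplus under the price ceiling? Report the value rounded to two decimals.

Rewriting demand in inverse form: P = 118 - 2Q.
Free-market equilibrium: 118 - 2Q = 1 + 3Q gives Q* = 23.4, P* = 71.2.
At the ceiling price 9, quantity supplied is (9 - 1)/3 = 2.6667; supply is the short side, so Q = 2.6667 trades at P = 9.
PS is the triangle above supply below 9: (1/2)(2.6667)(9 - 1) = 10.6667.

10.67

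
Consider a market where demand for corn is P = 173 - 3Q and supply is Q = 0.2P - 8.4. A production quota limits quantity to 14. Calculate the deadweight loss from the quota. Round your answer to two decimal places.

Rewriting supply in inverse form: P = 42 + 5Q.
Unrestricted equilibrium: Q* = (173 - 42)/(3 + 5) = 16.375.
At Q = 14 the demand price is 173 - 3(14) = 131 and the supply price is 42 + 5(14) = 112.
Deadweight loss is the triangle between the curves from 14 to 16.375: (1/2)(131 - 112)(16.375 - 14) = 22.5625.

22.56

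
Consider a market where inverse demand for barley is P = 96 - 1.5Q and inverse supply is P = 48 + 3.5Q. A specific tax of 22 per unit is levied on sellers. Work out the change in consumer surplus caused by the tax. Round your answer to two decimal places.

Pre-tax equilibrium: 96 - 1.5Q = 48 + 3.5Q gives Q* = 9.6, P* = 81.6.
A tax on sellers shifts supply up by 22: 96 - 1.5Q = 48 + 3.5Q + 22, so Q_t = 5.2. Buyers pay P_b = 88.2; sellers receive P_s = P_b - 22 = 66.2.
Consumers lose the trapezoid between P* and P_b out to Q_t plus the triangle from Q_t to Q*: change in CS = 20.28 - 69.12 = -48.84.

-48.84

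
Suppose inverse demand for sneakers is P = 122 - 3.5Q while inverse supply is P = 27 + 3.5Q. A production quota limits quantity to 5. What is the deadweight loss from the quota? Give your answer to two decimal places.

257.14

Unrestricted equilibrium: Q* = (122 - 27)/(3.5 + 3.5) = 13.5714.
At Q = 5 the demand price is 122 - 3.5(5) = 104.5 and the supply price is 27 + 3.5(5) = 44.5.
Deadweight loss is the triangle between the curves from 5 to 13.5714: (1/2)(104.5 - 44.5)(13.5714 - 5) = 257.1429.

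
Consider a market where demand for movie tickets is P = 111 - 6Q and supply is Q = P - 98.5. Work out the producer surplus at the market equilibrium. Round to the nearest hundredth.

1.59

Rewriting supply in inverse form: P = 98.5 + Q.
Setting demand equal to supply, 12.5 = 7Q, so Q* = 1.7857 and P* = 100.2857.
The supply curve's price intercept is 98.5, so PS = (1/2)(Q*)(P* - 98.5) = (1/2)(1.7857)(1.7857) = 1.5944.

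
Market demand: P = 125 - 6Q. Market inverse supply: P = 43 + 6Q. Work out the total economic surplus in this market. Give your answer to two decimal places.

280.17

Set 125 - 6Q = 43 + 6Q, which gives 82 = 12Q, so Q* = 6.8333 and P* = 125 - 6(6.8333) = 84.
Total surplus is the full triangle between the curves from 0 to Q*: (1/2)(6.8333)(125 - 43) = 280.1667.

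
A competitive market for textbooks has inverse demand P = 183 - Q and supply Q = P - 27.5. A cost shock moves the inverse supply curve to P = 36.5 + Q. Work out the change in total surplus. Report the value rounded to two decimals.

Rewriting supply in inverse form: P = 27.5 + Q.
Initial equilibrium: Q_0 = 77.75, P_0 = 105.25; CS_0 = (1/2)(77.75)(77.75) = 3022.5312, PS_0 = (1/2)(77.75)(77.75) = 3022.5312.
New equilibrium: 183 - Q = 36.5 + Q gives Q_1 = 73.25, P_1 = 109.75; CS_1 = 2682.7812, PS_1 = 2682.7812.
Change in total surplus = (2682.7812 + 2682.7812) - (3022.5312 + 3022.5312) = -679.5.

-679.50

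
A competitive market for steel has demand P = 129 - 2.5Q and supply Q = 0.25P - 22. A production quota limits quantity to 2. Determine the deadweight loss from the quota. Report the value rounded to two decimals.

Rewriting supply in inverse form: P = 88 + 4Q.
Without the quota, 129 - 2.5Q = 88 + 4Q gives Q* = 6.3077.
At Q = 2 the demand price is 129 - 2.5(2) = 124 and the supply price is 88 + 4(2) = 96.
Deadweight loss is the triangle between the curves from 2 to 6.3077: (1/2)(124 - 96)(6.3077 - 2) = 60.3077.

60.31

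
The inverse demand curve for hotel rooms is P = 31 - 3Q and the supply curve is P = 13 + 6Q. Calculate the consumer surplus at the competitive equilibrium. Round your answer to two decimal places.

6.00

Equilibrium: 31 - 3Q = 13 + 6Q, so Q* = 2 and P* = 25.
CS is the area between the demand curve and P* from 0 to Q*: (1/2)(2)(6) = 6.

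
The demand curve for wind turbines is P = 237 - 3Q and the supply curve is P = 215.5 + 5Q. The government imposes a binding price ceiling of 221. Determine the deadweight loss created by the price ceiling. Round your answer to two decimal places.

10.08

Free-market equilibrium: 237 - 3Q = 215.5 + 5Q gives Q* = 2.6875, P* = 228.9375.
At P = 221, sellers supply (221 - 215.5)/5 = 1.1 while buyers want more, so the quantity traded is 1.1 at price 221.
The lost-trades triangle has base Q* - 1.1 = 1.5875 and height equal to the gap between the curves at Q = 1.1, which is 233.7 - 221 = 12.7. DWL = (1/2)(1.5875)(12.7) = 10.0806.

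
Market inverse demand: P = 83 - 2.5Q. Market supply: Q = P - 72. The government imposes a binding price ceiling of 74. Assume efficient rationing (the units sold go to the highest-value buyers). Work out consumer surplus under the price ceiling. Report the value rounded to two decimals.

Rewriting supply in inverse form: P = 72 + Q.
Free-market equilibrium: 83 - 2.5Q = 72 + Q gives Q* = 3.1429, P* = 75.1429.
At P = 74, sellers supply (74 - 72)/1 = 2 while buyers want more, so the quantity traded is 2 at price 74.
The demand price at Q = 2 is 78. CS is the trapezoid between demand and 74 over [0, 2]: (1/2)[(83 - 74) + (78 - 74)](2) = 13.

13.00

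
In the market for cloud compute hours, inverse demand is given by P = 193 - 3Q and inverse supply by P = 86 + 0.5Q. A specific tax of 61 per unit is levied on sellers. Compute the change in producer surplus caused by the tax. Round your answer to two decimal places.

Pre-tax equilibrium: 193 - 3Q = 86 + 0.5Q gives Q* = 30.5714, P* = 101.2857.
A tax on sellers shifts supply up by 61: 193 - 3Q = 86 + 0.5Q + 61, so Q_t = 13.1429. Buyers pay P_b = 153.5714; sellers receive P_s = P_b - 61 = 92.5714.
Producers lose the trapezoid between P_s and P* out to Q_t plus the triangle from Q_t to Q*: change in PS = 43.1837 - 233.6531 = -190.4694.

-190.47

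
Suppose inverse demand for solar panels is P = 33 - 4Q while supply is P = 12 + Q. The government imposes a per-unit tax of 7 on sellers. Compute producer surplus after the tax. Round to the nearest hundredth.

Without the tax, 33 - 4Q = 12 + Q so Q* = 4.2 and P* = 16.2.
A tax on sellers shifts supply up by 7: 33 - 4Q = 12 + Q + 7, so Q_t = 2.8. Buyers pay P_b = 21.8; sellers receive P_s = P_b - 7 = 14.8.
Producer surplus is the triangle above supply below P_s: (1/2)(2.8)(14.8 - 12) = 3.92.

3.92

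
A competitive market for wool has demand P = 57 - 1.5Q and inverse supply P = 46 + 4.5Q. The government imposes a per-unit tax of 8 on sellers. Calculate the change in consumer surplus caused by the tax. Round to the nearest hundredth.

-2.33

Without the tax, 57 - 1.5Q = 46 + 4.5Q so Q* = 1.8333 and P* = 54.25.
A tax on sellers shifts supply up by 8: 57 - 1.5Q = 46 + 4.5Q + 8, so Q_t = 0.5. Buyers pay P_b = 56.25; sellers receive P_s = P_b - 8 = 48.25.
CS falls from (1/2)(1.8333)(2.75) = 2.5208 to (1/2)(0.5)(0.75) = 0.1875, a change of -2.3333.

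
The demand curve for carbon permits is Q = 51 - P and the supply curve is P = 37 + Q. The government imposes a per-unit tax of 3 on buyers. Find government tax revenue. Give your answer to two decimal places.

Rewriting demand in inverse form: P = 51 - Q.
Without the tax, 51 - Q = 37 + Q so Q* = 7 and P* = 44.
With the tax, buyers' net willingness to pay falls by 3: (51 - 3) - Q = 37 + Q, so Q_t = 5.5. Buyers pay P_b = 45.5; sellers receive P_s = P_b - 3 = 42.5.
Revenue is the tax times quantity traded: 3 x 5.5 = 16.5.

16.50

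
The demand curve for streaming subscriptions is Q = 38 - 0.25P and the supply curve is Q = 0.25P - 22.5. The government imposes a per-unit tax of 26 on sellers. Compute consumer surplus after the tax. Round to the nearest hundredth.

Rewriting demand in inverse form: P = 152 - 4Q.
Rewriting supply in inverse form: P = 90 + 4Q.
Without the tax, 152 - 4Q = 90 + 4Q so Q* = 7.75 and P* = 121.
With the tax, sellers need 26 more per unit: 152 - 4Q = 90 + 4Q + 26, so Q_t = 4.5. Buyers pay P_b = 134; sellers receive P_s = P_b - 26 = 108.
CS = (1/2)(Q_t)(152 - P_b) = (1/2)(4.5)(18) = 40.5.

40.50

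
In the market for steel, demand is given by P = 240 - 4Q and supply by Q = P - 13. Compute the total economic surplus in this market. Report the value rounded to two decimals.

5152.90

Rewriting supply in inverse form: P = 13 + Q.
Setting demand equal to supply, 227 = 5Q, so Q* = 45.4 and P* = 58.4.
CS = (1/2)(45.4)(181.6) = 4122.32 and PS = (1/2)(45.4)(45.4) = 1030.58, so total surplus = 5152.9.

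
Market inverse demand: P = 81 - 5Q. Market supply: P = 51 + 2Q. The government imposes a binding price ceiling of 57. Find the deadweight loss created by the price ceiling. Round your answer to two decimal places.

5.79

Without the control, 81 - 5Q = 51 + 2Q so Q* = 4.2857 and P* = 59.5714.
At P = 57, sellers supply (57 - 51)/2 = 3 while buyers want more, so the quantity traded is 3 at price 57.
At Q = 3 the demand price is 66 and the supply price is 57. Deadweight loss is the triangle between the curves from 3 to 4.2857: (1/2)(66 - 57)(4.2857 - 3) = 5.7857.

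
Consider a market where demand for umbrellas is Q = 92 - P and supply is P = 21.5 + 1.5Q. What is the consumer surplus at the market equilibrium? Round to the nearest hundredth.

Rewriting demand in inverse form: P = 92 - Q.
Setting demand equal to supply, 70.5 = 2.5Q, so Q* = 28.2 and P* = 63.8.
Consumer surplus is the triangle under demand above P*: (1/2)(28.2)(92 - 63.8) = (1/2)(28.2)(28.2) = 397.62.

397.62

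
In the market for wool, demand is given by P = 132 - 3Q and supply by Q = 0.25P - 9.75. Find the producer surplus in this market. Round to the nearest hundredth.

353.02

Rewriting supply in inverse form: P = 39 + 4Q.
Setting demand equal to supply, 93 = 7Q, so Q* = 13.2857 and P* = 92.1429.
Producer surplus is the triangle above supply below P*: (1/2)(13.2857)(92.1429 - 39) = (1/2)(13.2857)(53.1429) = 353.0204.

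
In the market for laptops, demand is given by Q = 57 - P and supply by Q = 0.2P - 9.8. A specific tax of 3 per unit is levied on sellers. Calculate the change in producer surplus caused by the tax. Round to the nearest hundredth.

-2.71

Rewriting demand in inverse form: P = 57 - Q.
Rewriting supply in inverse form: P = 49 + 5Q.
Pre-tax equilibrium: 57 - Q = 49 + 5Q gives Q* = 1.3333, P* = 55.6667.
A tax on sellers shifts supply up by 3: 57 - Q = 49 + 5Q + 3, so Q_t = 0.8333. Buyers pay P_b = 56.1667; sellers receive P_s = P_b - 3 = 53.1667.
PS falls from (1/2)(1.3333)(6.6667) = 4.4444 to (1/2)(0.8333)(4.1667) = 1.7361, a change of -2.7083.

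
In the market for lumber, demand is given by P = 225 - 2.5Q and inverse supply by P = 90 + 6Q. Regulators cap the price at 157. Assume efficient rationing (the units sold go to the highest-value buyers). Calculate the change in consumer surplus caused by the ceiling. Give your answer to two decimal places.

288.15

Without the control, 225 - 2.5Q = 90 + 6Q so Q* = 15.8824 and P* = 185.2941.
At P = 157, sellers supply (157 - 90)/6 = 11.1667 while buyers want more, so the quantity traded is 11.1667 at price 157.
CS goes from (1/2)(15.8824)(39.7059) = 315.3114 to 603.4653 (computed as (225 - 157)(11.1667) - (1/2)(2.5)(11.1667)^2), a change of 288.1539.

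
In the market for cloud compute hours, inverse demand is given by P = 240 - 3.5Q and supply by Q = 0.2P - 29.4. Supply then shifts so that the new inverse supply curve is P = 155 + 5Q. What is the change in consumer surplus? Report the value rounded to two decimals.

Rewriting supply in inverse form: P = 147 + 5Q.
Initial equilibrium: Q_0 = 10.9412, P_0 = 201.7059; CS_0 = (1/2)(10.9412)(38.2941) = 209.4913, PS_0 = (1/2)(10.9412)(54.7059) = 299.2734.
New equilibrium: 240 - 3.5Q = 155 + 5Q gives Q_1 = 10, P_1 = 205; CS_1 = 175, PS_1 = 250.
Change in consumer surplus = 175 - 209.4913 = -34.4913.

-34.49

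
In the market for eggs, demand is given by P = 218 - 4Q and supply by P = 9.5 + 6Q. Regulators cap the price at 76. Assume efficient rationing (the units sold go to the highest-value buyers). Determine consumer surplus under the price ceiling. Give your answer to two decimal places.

Without the control, 218 - 4Q = 9.5 + 6Q so Q* = 20.85 and P* = 134.6.
At the ceiling price 76, quantity supplied is (76 - 9.5)/6 = 11.0833; supply is the short side, so Q = 11.0833 trades at P = 76.
The demand price at Q = 11.0833 is 173.6667. CS is the trapezoid between demand and 76 over [0, 11.0833]: (1/2)[(218 - 76) + (173.6667 - 76)](11.0833) = 1328.1528.

1328.15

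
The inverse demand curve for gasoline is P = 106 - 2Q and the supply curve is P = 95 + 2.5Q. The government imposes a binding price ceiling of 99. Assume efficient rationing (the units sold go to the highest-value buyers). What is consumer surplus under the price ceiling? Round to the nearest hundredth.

8.64

Free-market equilibrium: 106 - 2Q = 95 + 2.5Q gives Q* = 2.4444, P* = 101.1111.
At the ceiling price 99, quantity supplied is (99 - 95)/2.5 = 1.6; supply is the short side, so Q = 1.6 trades at P = 99.
The demand price at Q = 1.6 is 102.8. CS is the trapezoid between demand and 99 over [0, 1.6]: (1/2)[(106 - 99) + (102.8 - 99)](1.6) = 8.64.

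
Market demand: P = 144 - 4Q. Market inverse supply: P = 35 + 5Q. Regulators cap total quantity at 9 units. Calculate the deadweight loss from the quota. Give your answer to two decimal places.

43.56

Without the quota, 144 - 4Q = 35 + 5Q gives Q* = 12.1111.
At Q = 9 the demand price is 144 - 4(9) = 108 and the supply price is 35 + 5(9) = 80.
DWL = (1/2)(gap between curves at 9) x (Q* - 9) = (1/2)(28)(3.1111) = 43.5556.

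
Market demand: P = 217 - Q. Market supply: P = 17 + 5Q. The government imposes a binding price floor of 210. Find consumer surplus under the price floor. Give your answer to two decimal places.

Free-market equilibrium: 217 - Q = 17 + 5Q gives Q* = 33.3333, P* = 183.6667.
At P = 210, buyers demand (217 - 210)/1 = 7 while sellers would supply more, so the quantity traded is 7 at price 210.
CS is the triangle under demand above 210: (1/2)(7)(217 - 210) = 24.5.

24.50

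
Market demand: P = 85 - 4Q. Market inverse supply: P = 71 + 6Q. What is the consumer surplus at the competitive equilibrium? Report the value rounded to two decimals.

Set 85 - 4Q = 71 + 6Q, which gives 14 = 10Q, so Q* = 1.4 and P* = 85 - 4(1.4) = 79.4.
The demand choke price is 85, so CS = (1/2)(Q*)(85 - P*) = (1/2)(1.4)(5.6) = 3.92.

3.92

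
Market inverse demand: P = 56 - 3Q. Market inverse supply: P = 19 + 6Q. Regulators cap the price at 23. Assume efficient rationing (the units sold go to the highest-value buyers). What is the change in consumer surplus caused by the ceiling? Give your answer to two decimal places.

-4.02

Free-market equilibrium: 56 - 3Q = 19 + 6Q gives Q* = 4.1111, P* = 43.6667.
At the ceiling price 23, quantity supplied is (23 - 19)/6 = 0.6667; supply is the short side, so Q = 0.6667 trades at P = 23.
CS goes from (1/2)(4.1111)(12.3333) = 25.3519 to 21.3333 (computed as (56 - 23)(0.6667) - (1/2)(3)(0.6667)^2), a change of -4.0185.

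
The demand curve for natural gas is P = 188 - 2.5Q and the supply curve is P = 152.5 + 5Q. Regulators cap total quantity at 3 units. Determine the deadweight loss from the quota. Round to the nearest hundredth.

Unrestricted equilibrium: Q* = (188 - 152.5)/(2.5 + 5) = 4.7333.
At Q = 3 the demand price is 188 - 2.5(3) = 180.5 and the supply price is 152.5 + 5(3) = 167.5.
Deadweight loss is the triangle between the curves from 3 to 4.7333: (1/2)(180.5 - 167.5)(4.7333 - 3) = 11.2667.

11.27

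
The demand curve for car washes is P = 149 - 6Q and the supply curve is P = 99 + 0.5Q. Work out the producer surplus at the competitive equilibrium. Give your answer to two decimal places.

Setting demand equal to supply, 50 = 6.5Q, so Q* = 7.6923 and P* = 102.8462.
The supply curve's price intercept is 99, so PS = (1/2)(Q*)(P* - 99) = (1/2)(7.6923)(3.8462) = 14.7929.

14.79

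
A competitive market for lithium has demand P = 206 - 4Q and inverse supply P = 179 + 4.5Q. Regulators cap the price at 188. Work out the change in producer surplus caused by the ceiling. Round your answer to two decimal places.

Free-market equilibrium: 206 - 4Q = 179 + 4.5Q gives Q* = 3.1765, P* = 193.2941.
At P = 188, sellers supply (188 - 179)/4.5 = 2 while buyers want more, so the quantity traded is 2 at price 188.
PS goes from (1/2)(3.1765)(14.2941) = 22.7024 to 9 (computed as (188 - 179)(2) - (1/2)(4.5)(2)^2), a change of -13.7024.

-13.70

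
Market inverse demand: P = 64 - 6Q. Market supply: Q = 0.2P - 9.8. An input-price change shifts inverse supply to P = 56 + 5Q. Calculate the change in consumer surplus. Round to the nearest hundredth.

-3.99

Rewriting supply in inverse form: P = 49 + 5Q.
Initial equilibrium: Q_0 = 1.3636, P_0 = 55.8182; CS_0 = (1/2)(1.3636)(8.1818) = 5.5785, PS_0 = (1/2)(1.3636)(6.8182) = 4.6488.
New equilibrium: 64 - 6Q = 56 + 5Q gives Q_1 = 0.7273, P_1 = 59.6364; CS_1 = 1.5868, PS_1 = 1.3223.
Change in consumer surplus = 1.5868 - 5.5785 = -3.9917.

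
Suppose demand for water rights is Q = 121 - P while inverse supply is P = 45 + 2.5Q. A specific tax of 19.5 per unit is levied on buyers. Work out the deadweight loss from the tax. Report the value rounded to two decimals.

Rewriting demand in inverse form: P = 121 - Q.
Without the tax, 121 - Q = 45 + 2.5Q so Q* = 21.7143 and P* = 99.2857.
With the tax, buyers' net willingness to pay falls by 19.5: (121 - 19.5) - Q = 45 + 2.5Q, so Q_t = 16.1429. Buyers pay P_b = 104.8571; sellers receive P_s = P_b - 19.5 = 85.3571.
The welfare triangle lost has base Q* - Q_t = 5.5714 and height t = 19.5, so DWL = (1/2)(5.5714)(19.5) = 54.3214.

54.32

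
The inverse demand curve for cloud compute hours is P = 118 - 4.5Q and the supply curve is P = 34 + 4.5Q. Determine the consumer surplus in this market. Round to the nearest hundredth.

196.00

Setting demand equal to supply, 84 = 9Q, so Q* = 9.3333 and P* = 76.
CS is the area between the demand curve and P* from 0 to Q*: (1/2)(9.3333)(42) = 196.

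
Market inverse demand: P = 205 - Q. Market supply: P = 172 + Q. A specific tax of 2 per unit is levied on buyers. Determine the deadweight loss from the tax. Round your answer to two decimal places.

1.00

Pre-tax equilibrium: 205 - Q = 172 + Q gives Q* = 16.5, P* = 188.5.
A tax on buyers shifts demand down by 2: (205 - 2) - Q = 172 + Q, so Q_t = 15.5. Buyers pay P_b = 189.5; sellers receive P_s = P_b - 2 = 187.5.
The welfare triangle lost has base Q* - Q_t = 1 and height t = 2, so DWL = (1/2)(1)(2) = 1.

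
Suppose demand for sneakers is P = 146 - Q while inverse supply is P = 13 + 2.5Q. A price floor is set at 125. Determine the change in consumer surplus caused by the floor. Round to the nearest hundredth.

-501.50

Without the control, 146 - Q = 13 + 2.5Q so Q* = 38 and P* = 108.
At P = 125, buyers demand (146 - 125)/1 = 21 while sellers would supply more, so the quantity traded is 21 at price 125.
CS goes from (1/2)(38)(38) = 722 to 220.5 (computed as (146 - 125)(21) - (1/2)(1)(21)^2), a change of -501.5.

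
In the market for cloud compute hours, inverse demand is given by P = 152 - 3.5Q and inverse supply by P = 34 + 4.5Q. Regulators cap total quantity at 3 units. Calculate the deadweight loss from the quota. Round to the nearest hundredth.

Without the quota, 152 - 3.5Q = 34 + 4.5Q gives Q* = 14.75.
At Q = 3 the demand price is 152 - 3.5(3) = 141.5 and the supply price is 34 + 4.5(3) = 47.5.
DWL = (1/2)(gap between curves at 3) x (Q* - 3) = (1/2)(94)(11.75) = 552.25.

552.25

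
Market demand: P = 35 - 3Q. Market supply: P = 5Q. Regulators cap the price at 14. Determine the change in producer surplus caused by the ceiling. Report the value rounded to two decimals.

-28.25

Without the control, 35 - 3Q = 5Q so Q* = 4.375 and P* = 21.875.
At the ceiling price 14, quantity supplied is (14 - 0)/5 = 2.8; supply is the short side, so Q = 2.8 trades at P = 14.
PS goes from (1/2)(4.375)(21.875) = 47.8516 to 19.6 (computed as (14 - 0)(2.8) - (1/2)(5)(2.8)^2), a change of -28.2516.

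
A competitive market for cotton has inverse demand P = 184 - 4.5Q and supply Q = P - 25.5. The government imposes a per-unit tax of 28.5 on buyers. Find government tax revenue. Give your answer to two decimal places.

Rewriting supply in inverse form: P = 25.5 + Q.
Pre-tax equilibrium: 184 - 4.5Q = 25.5 + Q gives Q* = 28.8182, P* = 54.3182.
A tax on buyers shifts demand down by 28.5: (184 - 28.5) - 4.5Q = 25.5 + Q, so Q_t = 23.6364. Buyers pay P_b = 77.6364; sellers receive P_s = P_b - 28.5 = 49.1364.
Tax revenue = t x Q_t = 28.5 x 23.6364 = 673.6364.

673.64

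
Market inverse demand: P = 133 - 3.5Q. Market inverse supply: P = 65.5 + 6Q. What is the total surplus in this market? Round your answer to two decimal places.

239.80

Setting demand equal to supply, 67.5 = 9.5Q, so Q* = 7.1053 and P* = 108.1316.
Total surplus is the full triangle between the curves from 0 to Q*: (1/2)(7.1053)(133 - 65.5) = 239.8026.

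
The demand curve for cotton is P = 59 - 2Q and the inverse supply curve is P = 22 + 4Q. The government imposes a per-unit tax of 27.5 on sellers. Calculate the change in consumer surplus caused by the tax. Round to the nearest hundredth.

-35.52

Without the tax, 59 - 2Q = 22 + 4Q so Q* = 6.1667 and P* = 46.6667.
With the tax, sellers need 27.5 more per unit: 59 - 2Q = 22 + 4Q + 27.5, so Q_t = 1.5833. Buyers pay P_b = 55.8333; sellers receive P_s = P_b - 27.5 = 28.3333.
Consumers lose the trapezoid between P* and P_b out to Q_t plus the triangle from Q_t to Q*: change in CS = 2.5069 - 38.0278 = -35.5208.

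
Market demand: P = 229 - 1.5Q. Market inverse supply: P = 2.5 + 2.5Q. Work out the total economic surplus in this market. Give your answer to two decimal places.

6412.78

Setting demand equal to supply, 226.5 = 4Q, so Q* = 56.625 and P* = 144.0625.
CS = (1/2)(56.625)(84.9375) = 2404.793 and PS = (1/2)(56.625)(141.5625) = 4007.9883, so total surplus = 6412.7812.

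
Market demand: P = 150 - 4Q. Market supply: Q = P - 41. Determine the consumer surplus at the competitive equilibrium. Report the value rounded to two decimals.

950.48

Rewriting supply in inverse form: P = 41 + Q.
Setting demand equal to supply, 109 = 5Q, so Q* = 21.8 and P* = 62.8.
The demand choke price is 150, so CS = (1/2)(Q*)(150 - P*) = (1/2)(21.8)(87.2) = 950.48.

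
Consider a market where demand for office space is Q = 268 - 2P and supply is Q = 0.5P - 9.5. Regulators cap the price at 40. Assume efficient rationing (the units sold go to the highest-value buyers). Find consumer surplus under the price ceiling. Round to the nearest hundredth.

Rewriting demand in inverse form: P = 134 - 0.5Q.
Rewriting supply in inverse form: P = 19 + 2Q.
Free-market equilibrium: 134 - 0.5Q = 19 + 2Q gives Q* = 46, P* = 111.
At the ceiling price 40, quantity supplied is (40 - 19)/2 = 10.5; supply is the short side, so Q = 10.5 trades at P = 40.
The demand price at Q = 10.5 is 128.75. CS is the trapezoid between demand and 40 over [0, 10.5]: (1/2)[(134 - 40) + (128.75 - 40)](10.5) = 959.4375.

959.44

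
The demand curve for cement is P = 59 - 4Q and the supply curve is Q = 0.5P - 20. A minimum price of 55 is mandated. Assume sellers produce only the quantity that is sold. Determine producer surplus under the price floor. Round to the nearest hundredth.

Rewriting supply in inverse form: P = 40 + 2Q.
Without the control, 59 - 4Q = 40 + 2Q so Q* = 3.1667 and P* = 46.3333.
At P = 55, buyers demand (59 - 55)/4 = 1 while sellers would supply more, so the quantity traded is 1 at price 55.
The supply price at Q = 1 is 42. PS is the trapezoid between 55 and supply over [0, 1]: (1/2)[(55 - 40) + (55 - 42)](1) = 14.

14.00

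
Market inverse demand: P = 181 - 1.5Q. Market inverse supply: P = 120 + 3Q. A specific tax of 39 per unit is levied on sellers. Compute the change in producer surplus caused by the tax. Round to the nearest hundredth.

Without the tax, 181 - 1.5Q = 120 + 3Q so Q* = 13.5556 and P* = 160.6667.
With the tax, sellers need 39 more per unit: 181 - 1.5Q = 120 + 3Q + 39, so Q_t = 4.8889. Buyers pay P_b = 173.6667; sellers receive P_s = P_b - 39 = 134.6667.
Producers lose the trapezoid between P_s and P* out to Q_t plus the triangle from Q_t to Q*: change in PS = 35.8519 - 275.6296 = -239.7778.

-239.78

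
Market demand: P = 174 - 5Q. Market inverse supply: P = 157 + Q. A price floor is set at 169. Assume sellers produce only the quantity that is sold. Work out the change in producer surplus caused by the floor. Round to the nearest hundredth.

Without the control, 174 - 5Q = 157 + Q so Q* = 2.8333 and P* = 159.8333.
At P = 169, buyers demand (174 - 169)/5 = 1 while sellers would supply more, so the quantity traded is 1 at price 169.
PS goes from (1/2)(2.8333)(2.8333) = 4.0139 to 11.5 (computed as (169 - 157)(1) - (1/2)(1)(1)^2), a change of 7.4861.

7.49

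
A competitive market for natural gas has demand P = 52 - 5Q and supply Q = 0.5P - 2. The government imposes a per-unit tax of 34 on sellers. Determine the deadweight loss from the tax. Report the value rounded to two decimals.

82.57

Rewriting supply in inverse form: P = 4 + 2Q.
Pre-tax equilibrium: 52 - 5Q = 4 + 2Q gives Q* = 6.8571, P* = 17.7143.
With the tax, sellers need 34 more per unit: 52 - 5Q = 4 + 2Q + 34, so Q_t = 2. Buyers pay P_b = 42; sellers receive P_s = P_b - 34 = 8.
Deadweight loss is the triangle between the curves from Q_t to Q*: (1/2)(6.8571 - 2)(34) = 82.5714.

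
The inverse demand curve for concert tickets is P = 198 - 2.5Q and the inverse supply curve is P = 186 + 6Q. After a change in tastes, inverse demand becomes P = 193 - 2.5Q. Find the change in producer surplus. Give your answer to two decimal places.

Initial equilibrium: Q_0 = 1.4118, P_0 = 194.4706; CS_0 = (1/2)(1.4118)(3.5294) = 2.4913, PS_0 = (1/2)(1.4118)(8.4706) = 5.9792.
New equilibrium: 193 - 2.5Q = 186 + 6Q gives Q_1 = 0.8235, P_1 = 190.9412; CS_1 = 0.8478, PS_1 = 2.0346.
Change in producer surplus = 2.0346 - 5.9792 = -3.9446.

-3.94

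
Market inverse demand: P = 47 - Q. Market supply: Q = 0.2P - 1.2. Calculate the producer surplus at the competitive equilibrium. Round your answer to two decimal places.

Rewriting supply in inverse form: P = 6 + 5Q.
Setting demand equal to supply, 41 = 6Q, so Q* = 6.8333 and P* = 40.1667.
Producer surplus is the triangle above supply below P*: (1/2)(6.8333)(40.1667 - 6) = (1/2)(6.8333)(34.1667) = 116.7361.

116.74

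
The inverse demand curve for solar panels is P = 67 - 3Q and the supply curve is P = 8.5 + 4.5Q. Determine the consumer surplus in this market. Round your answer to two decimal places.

91.26

Set 67 - 3Q = 8.5 + 4.5Q, which gives 58.5 = 7.5Q, so Q* = 7.8 and P* = 67 - 3(7.8) = 43.6.
The demand choke price is 67, so CS = (1/2)(Q*)(67 - P*) = (1/2)(7.8)(23.4) = 91.26.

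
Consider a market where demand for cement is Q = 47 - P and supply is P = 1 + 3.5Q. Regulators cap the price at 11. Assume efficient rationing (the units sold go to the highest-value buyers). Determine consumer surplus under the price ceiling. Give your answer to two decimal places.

98.78

Rewriting demand in inverse form: P = 47 - Q.
Without the control, 47 - Q = 1 + 3.5Q so Q* = 10.2222 and P* = 36.7778.
At P = 11, sellers supply (11 - 1)/3.5 = 2.8571 while buyers want more, so the quantity traded is 2.8571 at price 11.
The demand price at Q = 2.8571 is 44.1429. CS is the trapezoid between demand and 11 over [0, 2.8571]: (1/2)[(47 - 11) + (44.1429 - 11)](2.8571) = 98.7755.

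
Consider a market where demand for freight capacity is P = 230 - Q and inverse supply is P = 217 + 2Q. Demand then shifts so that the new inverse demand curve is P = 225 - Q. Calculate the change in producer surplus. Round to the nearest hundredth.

Initial equilibrium: Q_0 = 4.3333, P_0 = 225.6667; CS_0 = (1/2)(4.3333)(4.3333) = 9.3889, PS_0 = (1/2)(4.3333)(8.6667) = 18.7778.
New equilibrium: 225 - Q = 217 + 2Q gives Q_1 = 2.6667, P_1 = 222.3333; CS_1 = 3.5556, PS_1 = 7.1111.
Change in producer surplus = 7.1111 - 18.7778 = -11.6667.

-11.67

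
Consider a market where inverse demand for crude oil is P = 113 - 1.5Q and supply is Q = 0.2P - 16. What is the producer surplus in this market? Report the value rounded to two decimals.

Rewriting supply in inverse form: P = 80 + 5Q.
Set 113 - 1.5Q = 80 + 5Q, which gives 33 = 6.5Q, so Q* = 5.0769 and P* = 113 - 1.5(5.0769) = 105.3846.
The supply curve's price intercept is 80, so PS = (1/2)(Q*)(P* - 80) = (1/2)(5.0769)(25.3846) = 64.4379.

64.44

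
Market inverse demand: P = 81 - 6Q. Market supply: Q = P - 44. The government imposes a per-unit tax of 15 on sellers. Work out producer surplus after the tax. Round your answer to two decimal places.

4.94

Rewriting supply in inverse form: P = 44 + Q.
Without the tax, 81 - 6Q = 44 + Q so Q* = 5.2857 and P* = 49.2857.
A tax on sellers shifts supply up by 15: 81 - 6Q = 44 + Q + 15, so Q_t = 3.1429. Buyers pay P_b = 62.1429; sellers receive P_s = P_b - 15 = 47.1429.
PS = (1/2)(Q_t)(P_s - 44) = (1/2)(3.1429)(3.1429) = 4.9388.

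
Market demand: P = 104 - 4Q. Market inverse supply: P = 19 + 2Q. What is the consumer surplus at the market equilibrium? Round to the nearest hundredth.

Equilibrium: 104 - 4Q = 19 + 2Q, so Q* = 14.1667 and P* = 47.3333.
Consumer surplus is the triangle under demand above P*: (1/2)(14.1667)(104 - 47.3333) = (1/2)(14.1667)(56.6667) = 401.3889.

401.39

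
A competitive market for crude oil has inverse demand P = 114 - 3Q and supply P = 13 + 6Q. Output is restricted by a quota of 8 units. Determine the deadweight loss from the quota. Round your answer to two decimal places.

46.72

Unrestricted equilibrium: Q* = (114 - 13)/(3 + 6) = 11.2222.
At Q = 8 the demand price is 114 - 3(8) = 90 and the supply price is 13 + 6(8) = 61.
Deadweight loss is the triangle between the curves from 8 to 11.2222: (1/2)(90 - 61)(11.2222 - 8) = 46.7222.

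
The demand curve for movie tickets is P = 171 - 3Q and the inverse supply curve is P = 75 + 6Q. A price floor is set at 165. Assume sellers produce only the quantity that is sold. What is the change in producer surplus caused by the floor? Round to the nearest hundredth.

Without the control, 171 - 3Q = 75 + 6Q so Q* = 10.6667 and P* = 139.
At the floor price 165, quantity demanded is (171 - 165)/3 = 2; demand is the short side, so Q = 2 trades at P = 165.
PS goes from (1/2)(10.6667)(64) = 341.3333 to 168 (computed as (165 - 75)(2) - (1/2)(6)(2)^2), a change of -173.3333.

-173.33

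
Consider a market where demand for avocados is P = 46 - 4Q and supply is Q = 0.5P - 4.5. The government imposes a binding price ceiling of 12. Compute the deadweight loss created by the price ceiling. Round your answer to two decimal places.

65.33

Rewriting supply in inverse form: P = 9 + 2Q.
Free-market equilibrium: 46 - 4Q = 9 + 2Q gives Q* = 6.1667, P* = 21.3333.
At P = 12, sellers supply (12 - 9)/2 = 1.5 while buyers want more, so the quantity traded is 1.5 at price 12.
At Q = 1.5 the demand price is 40 and the supply price is 12. Deadweight loss is the triangle between the curves from 1.5 to 6.1667: (1/2)(40 - 12)(6.1667 - 1.5) = 65.3333.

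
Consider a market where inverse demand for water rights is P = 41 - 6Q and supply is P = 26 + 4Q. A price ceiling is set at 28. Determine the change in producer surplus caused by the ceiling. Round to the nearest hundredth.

Without the control, 41 - 6Q = 26 + 4Q so Q* = 1.5 and P* = 32.
At the ceiling price 28, quantity supplied is (28 - 26)/4 = 0.5; supply is the short side, so Q = 0.5 trades at P = 28.
PS goes from (1/2)(1.5)(6) = 4.5 to 0.5 (computed as (28 - 26)(0.5) - (1/2)(4)(0.5)^2), a change of -4.

-4.00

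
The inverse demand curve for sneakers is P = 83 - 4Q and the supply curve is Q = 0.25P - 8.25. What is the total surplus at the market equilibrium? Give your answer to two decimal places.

Rewriting supply in inverse form: P = 33 + 4Q.
Equilibrium: 83 - 4Q = 33 + 4Q, so Q* = 6.25 and P* = 58.
CS = (1/2)(6.25)(25) = 78.125 and PS = (1/2)(6.25)(25) = 78.125, so total surplus = 156.25.

156.25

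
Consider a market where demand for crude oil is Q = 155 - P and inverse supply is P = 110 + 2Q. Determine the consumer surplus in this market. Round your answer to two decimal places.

Rewriting demand in inverse form: P = 155 - Q.
Setting demand equal to supply, 45 = 3Q, so Q* = 15 and P* = 140.
Consumer surplus is the triangle under demand above P*: (1/2)(15)(155 - 140) = (1/2)(15)(15) = 112.5.

112.50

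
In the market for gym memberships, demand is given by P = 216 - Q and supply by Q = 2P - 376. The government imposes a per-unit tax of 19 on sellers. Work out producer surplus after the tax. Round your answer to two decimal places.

Rewriting supply in inverse form: P = 188 + 0.5Q.
Pre-tax equilibrium: 216 - Q = 188 + 0.5Q gives Q* = 18.6667, P* = 197.3333.
With the tax, sellers need 19 more per unit: 216 - Q = 188 + 0.5Q + 19, so Q_t = 6. Buyers pay P_b = 210; sellers receive P_s = P_b - 19 = 191.
PS = (1/2)(Q_t)(P_s - 188) = (1/2)(6)(3) = 9.

9.00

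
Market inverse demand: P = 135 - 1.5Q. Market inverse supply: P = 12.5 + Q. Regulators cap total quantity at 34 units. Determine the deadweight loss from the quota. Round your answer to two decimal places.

281.25

Without the quota, 135 - 1.5Q = 12.5 + Q gives Q* = 49.
At Q = 34 the demand price is 135 - 1.5(34) = 84 and the supply price is 12.5 + (34) = 46.5.
DWL = (1/2)(gap between curves at 34) x (Q* - 34) = (1/2)(37.5)(15) = 281.25.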